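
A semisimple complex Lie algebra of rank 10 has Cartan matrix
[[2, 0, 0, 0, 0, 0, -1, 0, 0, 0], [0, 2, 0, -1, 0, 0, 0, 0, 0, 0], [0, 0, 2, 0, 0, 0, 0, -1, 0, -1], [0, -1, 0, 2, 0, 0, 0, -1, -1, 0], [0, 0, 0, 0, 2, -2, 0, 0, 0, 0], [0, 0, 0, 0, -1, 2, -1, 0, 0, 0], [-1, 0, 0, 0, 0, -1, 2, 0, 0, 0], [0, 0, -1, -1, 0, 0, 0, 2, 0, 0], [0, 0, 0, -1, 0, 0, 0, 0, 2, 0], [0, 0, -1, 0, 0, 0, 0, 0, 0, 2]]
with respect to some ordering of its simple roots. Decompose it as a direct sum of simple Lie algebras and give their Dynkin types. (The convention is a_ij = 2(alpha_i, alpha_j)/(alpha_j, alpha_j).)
type C_4 ⊕ type D_6

The diagram associated to this matrix has two connected components: the simple roots {alpha_1, alpha_5, alpha_6, alpha_7} form a chain of 4 nodes with a double edge at one end; the terminal node there is the unique long simple root (C_4), and {alpha_2, alpha_3, alpha_4, alpha_8, alpha_9, alpha_10} form a chain of 4 nodes with a fork of two nodes at one end (D_6). A semisimple Lie algebra decomposes uniquely as the direct sum of simple ideals, one per connected component of its Dynkin diagram, so g ≅ C_4 ⊕ D_6 (dimension 36 + 66 = 102).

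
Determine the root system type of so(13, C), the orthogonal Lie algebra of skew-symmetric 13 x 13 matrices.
This is so(13) with 13 odd, which has dimension 13(13-1)/2 = 78 and rank (13-1)/2 = 6. In the classification of classical Lie algebras, the orthogonal algebra so(2n+1) in an odd number of variables has type B_n; here n = 6, so the Dynkin diagram is a chain of 6 nodes with a double edge at one end; the terminal node there is the unique short simple root (B_6). Hence the type is B_6.

type B_6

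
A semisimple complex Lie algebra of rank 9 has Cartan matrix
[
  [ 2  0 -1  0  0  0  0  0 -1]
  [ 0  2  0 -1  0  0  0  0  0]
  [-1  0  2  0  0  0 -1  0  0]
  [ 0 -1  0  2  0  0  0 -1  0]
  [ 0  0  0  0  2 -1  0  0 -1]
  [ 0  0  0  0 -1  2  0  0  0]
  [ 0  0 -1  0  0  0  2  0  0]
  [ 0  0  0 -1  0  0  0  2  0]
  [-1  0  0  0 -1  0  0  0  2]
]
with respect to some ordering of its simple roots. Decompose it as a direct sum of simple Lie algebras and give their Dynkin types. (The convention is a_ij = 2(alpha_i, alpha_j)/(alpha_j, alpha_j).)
The diagram associated to this matrix has two connected components: the simple roots {alpha_2, alpha_4, alpha_8} form a chain of 3 nodes with single edges (A_3), and {alpha_1, alpha_3, alpha_5, alpha_6, alpha_7, alpha_9} form a chain of 6 nodes with single edges (A_6). A semisimple Lie algebra decomposes uniquely as the direct sum of simple ideals, one per connected component of its Dynkin diagram, so g ≅ A_3 ⊕ A_6 (dimension 15 + 48 = 63).

A_3 ⊕ A_6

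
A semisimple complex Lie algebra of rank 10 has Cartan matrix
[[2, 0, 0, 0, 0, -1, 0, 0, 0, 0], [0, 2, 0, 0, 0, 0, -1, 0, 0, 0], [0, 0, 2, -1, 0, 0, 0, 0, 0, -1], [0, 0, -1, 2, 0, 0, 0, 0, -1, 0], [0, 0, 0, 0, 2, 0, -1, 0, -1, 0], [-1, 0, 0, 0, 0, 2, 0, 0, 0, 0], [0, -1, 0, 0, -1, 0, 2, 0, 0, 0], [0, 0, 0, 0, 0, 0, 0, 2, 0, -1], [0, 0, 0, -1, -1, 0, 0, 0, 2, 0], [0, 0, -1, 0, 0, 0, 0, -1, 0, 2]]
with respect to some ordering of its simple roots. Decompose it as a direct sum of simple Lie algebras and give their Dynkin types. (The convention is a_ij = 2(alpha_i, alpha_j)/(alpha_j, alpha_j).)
A_2 + A_8

The diagram associated to this matrix has two connected components: the simple roots {alpha_1, alpha_6} form a chain of 2 nodes with single edges (A_2), and {alpha_2, alpha_3, alpha_4, alpha_5, alpha_7, alpha_8, alpha_9, alpha_10} form a chain of 8 nodes with single edges (A_8). A semisimple Lie algebra decomposes uniquely as the direct sum of simple ideals, one per connected component of its Dynkin diagram, so g ≅ A_2 ⊕ A_8 (dimension 8 + 80 = 88).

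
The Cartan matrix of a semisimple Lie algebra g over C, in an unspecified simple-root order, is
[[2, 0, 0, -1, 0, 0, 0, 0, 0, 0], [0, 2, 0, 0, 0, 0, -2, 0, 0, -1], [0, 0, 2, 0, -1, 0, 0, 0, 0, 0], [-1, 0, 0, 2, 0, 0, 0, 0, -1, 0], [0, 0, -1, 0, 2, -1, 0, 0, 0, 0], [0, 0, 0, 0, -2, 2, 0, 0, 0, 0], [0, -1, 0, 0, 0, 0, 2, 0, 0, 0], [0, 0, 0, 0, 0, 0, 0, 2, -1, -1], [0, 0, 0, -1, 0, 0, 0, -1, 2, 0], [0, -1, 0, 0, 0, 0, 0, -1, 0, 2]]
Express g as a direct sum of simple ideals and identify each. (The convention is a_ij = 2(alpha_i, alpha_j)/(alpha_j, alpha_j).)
The diagram associated to this matrix has two connected components: the simple roots {alpha_1, alpha_2, alpha_4, alpha_7, alpha_8, alpha_9, alpha_10} form a chain of 7 nodes with a double edge at one end; the terminal node there is the unique short simple root (B_7), and {alpha_3, alpha_5, alpha_6} form a chain of 3 nodes with a double edge at one end; the terminal node there is the unique long simple root (C_3). A semisimple Lie algebra decomposes uniquely as the direct sum of simple ideals, one per connected component of its Dynkin diagram, so g ≅ B_7 ⊕ C_3 (dimension 105 + 21 = 126).

B7 + C3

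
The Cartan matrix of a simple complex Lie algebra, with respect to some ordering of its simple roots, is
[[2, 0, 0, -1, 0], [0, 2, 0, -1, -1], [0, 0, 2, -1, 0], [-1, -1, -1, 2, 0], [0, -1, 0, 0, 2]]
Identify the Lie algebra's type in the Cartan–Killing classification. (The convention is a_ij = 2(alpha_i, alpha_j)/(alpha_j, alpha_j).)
D_5

The matrix has rank 5 with 2's on the diagonal. Reading the off-diagonal entries as Dynkin edges (a single edge where a_ij = a_ji = -1; a double or triple edge where a_ij * a_ji = 2 or 3), the diagram is a chain of 3 nodes with a fork of two nodes at one end (D_5). One simple-root ordering that puts it in standard form is (alpha_5, alpha_2, alpha_4, alpha_1, alpha_3). So the algebra is type D_5, i.e. so(10).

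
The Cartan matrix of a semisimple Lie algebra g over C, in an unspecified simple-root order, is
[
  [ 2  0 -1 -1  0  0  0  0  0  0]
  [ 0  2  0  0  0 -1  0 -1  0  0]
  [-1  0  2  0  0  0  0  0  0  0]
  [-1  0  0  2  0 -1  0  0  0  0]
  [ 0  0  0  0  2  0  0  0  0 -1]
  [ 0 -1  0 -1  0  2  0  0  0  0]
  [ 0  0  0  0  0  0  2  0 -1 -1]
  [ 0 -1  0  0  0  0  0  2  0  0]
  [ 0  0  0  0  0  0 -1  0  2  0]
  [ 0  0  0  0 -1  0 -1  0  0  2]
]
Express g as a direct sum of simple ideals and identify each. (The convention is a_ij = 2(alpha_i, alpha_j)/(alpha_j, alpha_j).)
A_4 (sl(5)) + A_6 (sl(7))

The diagram associated to this matrix has two connected components: the simple roots {alpha_5, alpha_7, alpha_9, alpha_10} form a chain of 4 nodes with single edges (A_4), and {alpha_1, alpha_2, alpha_3, alpha_4, alpha_6, alpha_8} form a chain of 6 nodes with single edges (A_6). A semisimple Lie algebra decomposes uniquely as the direct sum of simple ideals, one per connected component of its Dynkin diagram, so g ≅ A_4 ⊕ A_6 (dimension 24 + 48 = 72).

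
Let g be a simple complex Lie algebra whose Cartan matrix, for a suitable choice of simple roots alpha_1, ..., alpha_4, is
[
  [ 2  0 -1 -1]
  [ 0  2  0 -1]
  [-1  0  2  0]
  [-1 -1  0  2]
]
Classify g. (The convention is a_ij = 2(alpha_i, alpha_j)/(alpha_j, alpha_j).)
A4

The matrix has rank 4 with 2's on the diagonal. Reading the off-diagonal entries as Dynkin edges (a single edge where a_ij = a_ji = -1; a double or triple edge where a_ij * a_ji = 2 or 3), the diagram is a chain of 4 nodes with single edges (A_4). One simple-root ordering that puts it in standard form is (alpha_3, alpha_1, alpha_4, alpha_2). So the algebra is type A_4, i.e. sl(5).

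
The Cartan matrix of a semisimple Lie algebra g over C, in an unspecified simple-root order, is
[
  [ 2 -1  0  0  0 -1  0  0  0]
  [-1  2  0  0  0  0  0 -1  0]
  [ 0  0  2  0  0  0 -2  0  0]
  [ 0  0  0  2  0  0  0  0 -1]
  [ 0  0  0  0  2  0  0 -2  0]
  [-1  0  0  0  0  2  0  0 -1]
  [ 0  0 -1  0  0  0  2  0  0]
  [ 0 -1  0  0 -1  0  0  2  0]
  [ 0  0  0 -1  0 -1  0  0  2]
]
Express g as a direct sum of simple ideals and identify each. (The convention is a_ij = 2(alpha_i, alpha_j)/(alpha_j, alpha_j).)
The diagram associated to this matrix has two connected components: the simple roots {alpha_3, alpha_7} form a chain of 2 nodes with a double edge at one end; the terminal node there is the unique short simple root (B_2), and {alpha_1, alpha_2, alpha_4, alpha_5, alpha_6, alpha_8, alpha_9} form a chain of 7 nodes with a double edge at one end; the terminal node there is the unique long simple root (C_7). A semisimple Lie algebra decomposes uniquely as the direct sum of simple ideals, one per connected component of its Dynkin diagram, so g ≅ B_2 ⊕ C_7 (dimension 10 + 105 = 115).

type B_2 + type C_7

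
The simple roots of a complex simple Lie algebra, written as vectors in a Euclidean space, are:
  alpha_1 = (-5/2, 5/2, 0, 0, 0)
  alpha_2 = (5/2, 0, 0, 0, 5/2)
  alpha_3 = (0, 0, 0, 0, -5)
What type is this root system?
C_3 (sp(6))

Compute the Cartan integers a_ij = 2(alpha_i, alpha_j)/(alpha_j, alpha_j); the resulting 3x3 Cartan matrix is
[[2, -1, 0], [-1, 2, -1], [0, -2, 2]].
The roots have two lengths (squared-length ratio 2:1); the short ones are alpha_{1,2}. The associated Dynkin diagram is a chain of 3 nodes with a double edge at one end; the terminal node there is the unique long simple root (C_3), so the type is C_3 (the algebra sp(6)).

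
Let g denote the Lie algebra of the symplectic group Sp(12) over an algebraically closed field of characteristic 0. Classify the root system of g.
This is sp(12), which has dimension 12(12+1)/2 = 78 and rank 12/2 = 6. In the classification of classical Lie algebras, the symplectic algebra sp(2n) has type C_n; here n = 6, so the Dynkin diagram is a chain of 6 nodes with a double edge at one end; the terminal node there is the unique long simple root (C_6). Hence the type is C_6.

C_6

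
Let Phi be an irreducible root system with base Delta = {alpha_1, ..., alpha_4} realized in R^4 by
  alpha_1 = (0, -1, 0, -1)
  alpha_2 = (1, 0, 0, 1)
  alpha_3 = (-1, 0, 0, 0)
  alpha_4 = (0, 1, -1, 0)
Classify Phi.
B_4 (so(9))

Compute the Cartan integers a_ij = 2(alpha_i, alpha_j)/(alpha_j, alpha_j); the resulting 4x4 Cartan matrix is
[[2, -1, 0, -1], [-1, 2, -2, 0], [0, -1, 2, 0], [-1, 0, 0, 2]].
The roots have two lengths (squared-length ratio 2:1); the short ones are alpha_{3}. The associated Dynkin diagram is a chain of 4 nodes with a double edge at one end; the terminal node there is the unique short simple root (B_4), so the type is B_4 (the algebra so(9)).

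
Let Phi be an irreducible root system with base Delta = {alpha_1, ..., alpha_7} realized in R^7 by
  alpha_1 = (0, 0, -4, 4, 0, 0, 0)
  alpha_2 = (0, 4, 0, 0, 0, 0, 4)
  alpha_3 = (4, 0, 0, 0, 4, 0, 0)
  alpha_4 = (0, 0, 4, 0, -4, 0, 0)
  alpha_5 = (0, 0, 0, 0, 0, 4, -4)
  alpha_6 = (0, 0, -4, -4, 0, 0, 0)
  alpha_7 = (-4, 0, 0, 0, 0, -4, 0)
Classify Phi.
D7

Compute the Cartan integers a_ij = 2(alpha_i, alpha_j)/(alpha_j, alpha_j); the resulting 7x7 Cartan matrix is
[[2, 0, 0, -1, 0, 0, 0], [0, 2, 0, 0, -1, 0, 0], [0, 0, 2, -1, 0, 0, -1], [-1, 0, -1, 2, 0, -1, 0], [0, -1, 0, 0, 2, 0, -1], [0, 0, 0, -1, 0, 2, 0], [0, 0, -1, 0, -1, 0, 2]].
All simple roots have the same length, so the diagram is simply laced. The associated Dynkin diagram is a chain of 5 nodes with a fork of two nodes at one end (D_7), so the type is D_7 (the algebra so(14)).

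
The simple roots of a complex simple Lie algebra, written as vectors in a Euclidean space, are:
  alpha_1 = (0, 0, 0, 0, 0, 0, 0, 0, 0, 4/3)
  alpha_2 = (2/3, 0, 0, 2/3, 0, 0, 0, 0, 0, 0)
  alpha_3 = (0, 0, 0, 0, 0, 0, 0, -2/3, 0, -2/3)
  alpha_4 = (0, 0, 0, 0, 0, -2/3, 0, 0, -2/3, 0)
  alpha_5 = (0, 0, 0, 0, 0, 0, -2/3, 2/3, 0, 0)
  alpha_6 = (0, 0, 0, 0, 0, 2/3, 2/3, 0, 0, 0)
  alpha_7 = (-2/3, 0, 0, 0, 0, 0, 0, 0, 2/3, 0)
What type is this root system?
C_7

Compute the Cartan integers a_ij = 2(alpha_i, alpha_j)/(alpha_j, alpha_j); the resulting 7x7 Cartan matrix is
[[2, 0, -2, 0, 0, 0, 0], [0, 2, 0, 0, 0, 0, -1], [-1, 0, 2, 0, -1, 0, 0], [0, 0, 0, 2, 0, -1, -1], [0, 0, -1, 0, 2, -1, 0], [0, 0, 0, -1, -1, 2, 0], [0, -1, 0, -1, 0, 0, 2]].
The roots have two lengths (squared-length ratio 2:1); the short ones are alpha_{2,3,4,5,6,7}. The associated Dynkin diagram is a chain of 7 nodes with a double edge at one end; the terminal node there is the unique long simple root (C_7), so the type is C_7 (the algebra sp(14)).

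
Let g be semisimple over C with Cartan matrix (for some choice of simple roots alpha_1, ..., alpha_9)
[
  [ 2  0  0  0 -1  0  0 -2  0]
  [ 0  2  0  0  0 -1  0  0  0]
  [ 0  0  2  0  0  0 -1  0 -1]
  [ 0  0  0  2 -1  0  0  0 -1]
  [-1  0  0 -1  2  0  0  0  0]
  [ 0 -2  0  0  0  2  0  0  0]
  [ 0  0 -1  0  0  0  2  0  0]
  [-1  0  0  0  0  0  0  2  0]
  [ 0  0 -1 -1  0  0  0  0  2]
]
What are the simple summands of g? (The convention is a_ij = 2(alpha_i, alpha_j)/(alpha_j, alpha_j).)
The diagram associated to this matrix has two connected components: the simple roots {alpha_2, alpha_6} form a chain of 2 nodes with a double edge at one end; the terminal node there is the unique short simple root (B_2), and {alpha_1, alpha_3, alpha_4, alpha_5, alpha_7, alpha_8, alpha_9} form a chain of 7 nodes with a double edge at one end; the terminal node there is the unique short simple root (B_7). A semisimple Lie algebra decomposes uniquely as the direct sum of simple ideals, one per connected component of its Dynkin diagram, so g ≅ B_2 ⊕ B_7 (dimension 10 + 105 = 115).

B2 ⊕ B7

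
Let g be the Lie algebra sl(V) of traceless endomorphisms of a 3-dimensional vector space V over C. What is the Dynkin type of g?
This is sl(3), which has dimension 3^2 - 1 = 8 and rank 3 - 1 = 2 (a Cartan subalgebra is the diagonal traceless matrices). In the classification of classical Lie algebras, the special linear algebra sl(n+1) has type A_n; here n = 2, so the Dynkin diagram is a chain of 2 nodes with single edges (A_2). Hence the type is A_2.

type A_2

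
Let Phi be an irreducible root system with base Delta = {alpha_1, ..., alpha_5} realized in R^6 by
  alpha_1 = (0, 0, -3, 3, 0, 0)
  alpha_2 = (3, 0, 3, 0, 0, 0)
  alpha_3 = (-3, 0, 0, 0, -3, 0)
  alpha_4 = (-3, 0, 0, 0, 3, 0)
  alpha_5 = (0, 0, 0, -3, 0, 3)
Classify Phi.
type D_5

Compute the Cartan integers a_ij = 2(alpha_i, alpha_j)/(alpha_j, alpha_j); the resulting 5x5 Cartan matrix is
[[2, -1, 0, 0, -1], [-1, 2, -1, -1, 0], [0, -1, 2, 0, 0], [0, -1, 0, 2, 0], [-1, 0, 0, 0, 2]].
All simple roots have the same length, so the diagram is simply laced. The associated Dynkin diagram is a chain of 3 nodes with a fork of two nodes at one end (D_5), so the type is D_5 (the algebra so(10)).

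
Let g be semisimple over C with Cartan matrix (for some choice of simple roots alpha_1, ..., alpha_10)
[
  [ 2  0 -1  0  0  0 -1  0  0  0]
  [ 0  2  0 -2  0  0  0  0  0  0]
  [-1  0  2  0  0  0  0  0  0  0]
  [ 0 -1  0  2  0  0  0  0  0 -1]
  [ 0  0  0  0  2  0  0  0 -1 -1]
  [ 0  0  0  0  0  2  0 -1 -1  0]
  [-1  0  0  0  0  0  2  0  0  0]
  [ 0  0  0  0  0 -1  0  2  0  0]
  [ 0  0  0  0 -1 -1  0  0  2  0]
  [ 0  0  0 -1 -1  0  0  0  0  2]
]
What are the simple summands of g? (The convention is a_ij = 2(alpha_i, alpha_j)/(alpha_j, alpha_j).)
The diagram associated to this matrix has two connected components: the simple roots {alpha_1, alpha_3, alpha_7} form a chain of 3 nodes with single edges (A_3), and {alpha_2, alpha_4, alpha_5, alpha_6, alpha_8, alpha_9, alpha_10} form a chain of 7 nodes with a double edge at one end; the terminal node there is the unique long simple root (C_7). A semisimple Lie algebra decomposes uniquely as the direct sum of simple ideals, one per connected component of its Dynkin diagram, so g ≅ A_3 ⊕ C_7 (dimension 15 + 105 = 120).

A3 ⊕ C7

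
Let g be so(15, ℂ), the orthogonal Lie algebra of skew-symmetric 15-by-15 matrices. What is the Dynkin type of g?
B_7

This is so(15) with 15 odd, which has dimension 15(15-1)/2 = 105 and rank (15-1)/2 = 7. In the classification of classical Lie algebras, the orthogonal algebra so(2n+1) in an odd number of variables has type B_n; here n = 7, so the Dynkin diagram is a chain of 7 nodes with a double edge at one end; the terminal node there is the unique short simple root (B_7). Hence the type is B_7.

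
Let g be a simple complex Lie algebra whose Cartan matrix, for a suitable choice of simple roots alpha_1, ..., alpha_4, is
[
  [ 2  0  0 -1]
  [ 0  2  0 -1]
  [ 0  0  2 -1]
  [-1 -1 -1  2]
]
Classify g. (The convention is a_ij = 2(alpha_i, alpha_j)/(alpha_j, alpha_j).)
type D_4

The matrix has rank 4 with 2's on the diagonal. Reading the off-diagonal entries as Dynkin edges (a single edge where a_ij = a_ji = -1; a double or triple edge where a_ij * a_ji = 2 or 3), the diagram is a chain of 2 nodes with a fork of two nodes at one end (D_4). One simple-root ordering that puts it in standard form is (alpha_3, alpha_4, alpha_1, alpha_2). So the algebra is type D_4, i.e. so(8).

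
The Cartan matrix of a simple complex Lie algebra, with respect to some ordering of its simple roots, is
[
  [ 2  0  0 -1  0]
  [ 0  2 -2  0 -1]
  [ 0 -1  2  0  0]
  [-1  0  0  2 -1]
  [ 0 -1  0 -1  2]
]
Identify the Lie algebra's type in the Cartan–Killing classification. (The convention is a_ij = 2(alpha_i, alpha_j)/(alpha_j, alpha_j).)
The matrix has rank 5 with 2's on the diagonal. Reading the off-diagonal entries as Dynkin edges (a single edge where a_ij = a_ji = -1; a double or triple edge where a_ij * a_ji = 2 or 3), the diagram is a chain of 5 nodes with a double edge at one end; the terminal node there is the unique short simple root (B_5). One simple-root ordering that puts it in standard form is (alpha_1, alpha_4, alpha_5, alpha_2, alpha_3). So the algebra is type B_5, i.e. so(11).

B5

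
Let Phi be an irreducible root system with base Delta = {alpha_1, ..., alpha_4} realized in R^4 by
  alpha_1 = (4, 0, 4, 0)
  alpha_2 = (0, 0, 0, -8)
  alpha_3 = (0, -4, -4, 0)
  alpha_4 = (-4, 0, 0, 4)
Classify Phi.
Compute the Cartan integers a_ij = 2(alpha_i, alpha_j)/(alpha_j, alpha_j); the resulting 4x4 Cartan matrix is
[[2, 0, -1, -1], [0, 2, 0, -2], [-1, 0, 2, 0], [-1, -1, 0, 2]].
The roots have two lengths (squared-length ratio 2:1); the short ones are alpha_{1,3,4}. The associated Dynkin diagram is a chain of 4 nodes with a double edge at one end; the terminal node there is the unique long simple root (C_4), so the type is C_4 (the algebra sp(8)).

C4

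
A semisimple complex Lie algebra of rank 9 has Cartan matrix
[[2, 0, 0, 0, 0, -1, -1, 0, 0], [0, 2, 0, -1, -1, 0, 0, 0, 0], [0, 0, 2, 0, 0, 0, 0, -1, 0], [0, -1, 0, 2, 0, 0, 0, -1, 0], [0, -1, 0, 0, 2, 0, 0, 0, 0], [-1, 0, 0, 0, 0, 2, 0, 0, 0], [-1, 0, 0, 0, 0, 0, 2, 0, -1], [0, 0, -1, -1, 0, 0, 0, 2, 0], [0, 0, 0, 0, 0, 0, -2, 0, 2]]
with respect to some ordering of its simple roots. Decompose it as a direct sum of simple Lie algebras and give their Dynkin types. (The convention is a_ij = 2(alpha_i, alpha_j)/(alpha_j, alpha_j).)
type A_5 + type C_4

The diagram associated to this matrix has two connected components: the simple roots {alpha_2, alpha_3, alpha_4, alpha_5, alpha_8} form a chain of 5 nodes with single edges (A_5), and {alpha_1, alpha_6, alpha_7, alpha_9} form a chain of 4 nodes with a double edge at one end; the terminal node there is the unique long simple root (C_4). A semisimple Lie algebra decomposes uniquely as the direct sum of simple ideals, one per connected component of its Dynkin diagram, so g ≅ A_5 ⊕ C_4 (dimension 35 + 36 = 71).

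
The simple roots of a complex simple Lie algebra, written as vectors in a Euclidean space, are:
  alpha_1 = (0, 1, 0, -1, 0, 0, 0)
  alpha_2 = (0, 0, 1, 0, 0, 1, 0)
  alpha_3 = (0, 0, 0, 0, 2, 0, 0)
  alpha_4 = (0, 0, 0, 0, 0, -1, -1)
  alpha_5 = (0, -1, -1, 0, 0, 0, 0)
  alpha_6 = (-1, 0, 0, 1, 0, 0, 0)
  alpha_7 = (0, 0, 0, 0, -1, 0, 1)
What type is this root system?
C_7 (sp(14))

Compute the Cartan integers a_ij = 2(alpha_i, alpha_j)/(alpha_j, alpha_j); the resulting 7x7 Cartan matrix is
[[2, 0, 0, 0, -1, -1, 0], [0, 2, 0, -1, -1, 0, 0], [0, 0, 2, 0, 0, 0, -2], [0, -1, 0, 2, 0, 0, -1], [-1, -1, 0, 0, 2, 0, 0], [-1, 0, 0, 0, 0, 2, 0], [0, 0, -1, -1, 0, 0, 2]].
The roots have two lengths (squared-length ratio 2:1); the short ones are alpha_{1,2,4,5,6,7}. The associated Dynkin diagram is a chain of 7 nodes with a double edge at one end; the terminal node there is the unique long simple root (C_7), so the type is C_7 (the algebra sp(14)).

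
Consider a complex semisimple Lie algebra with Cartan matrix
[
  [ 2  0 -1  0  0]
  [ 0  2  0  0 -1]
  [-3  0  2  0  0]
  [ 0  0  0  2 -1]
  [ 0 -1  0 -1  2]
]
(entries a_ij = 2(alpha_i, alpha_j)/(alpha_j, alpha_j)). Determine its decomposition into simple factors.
A_3 + G_2

The diagram associated to this matrix has two connected components: the simple roots {alpha_2, alpha_4, alpha_5} form a chain of 3 nodes with single edges (A_3), and {alpha_1, alpha_3} form two nodes joined by a triple edge (G_2). A semisimple Lie algebra decomposes uniquely as the direct sum of simple ideals, one per connected component of its Dynkin diagram, so g ≅ A_3 ⊕ G_2 (dimension 15 + 14 = 29).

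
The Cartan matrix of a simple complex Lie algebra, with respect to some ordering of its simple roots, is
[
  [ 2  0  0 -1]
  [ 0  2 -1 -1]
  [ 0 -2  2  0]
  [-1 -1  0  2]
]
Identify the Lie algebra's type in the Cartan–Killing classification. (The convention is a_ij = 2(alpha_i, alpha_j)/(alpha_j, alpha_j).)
The matrix has rank 4 with 2's on the diagonal. Reading the off-diagonal entries as Dynkin edges (a single edge where a_ij = a_ji = -1; a double or triple edge where a_ij * a_ji = 2 or 3), the diagram is a chain of 4 nodes with a double edge at one end; the terminal node there is the unique long simple root (C_4). One simple-root ordering that puts it in standard form is (alpha_1, alpha_4, alpha_2, alpha_3). So the algebra is type C_4, i.e. sp(8).

C_4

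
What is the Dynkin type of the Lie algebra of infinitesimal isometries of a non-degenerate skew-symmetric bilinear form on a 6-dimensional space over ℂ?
This is sp(6), which has dimension 6(6+1)/2 = 21 and rank 6/2 = 3. In the classification of classical Lie algebras, the symplectic algebra sp(2n) has type C_n; here n = 3, so the Dynkin diagram is a chain of 3 nodes with a double edge at one end; the terminal node there is the unique long simple root (C_3). Hence the type is C_3.

type C_3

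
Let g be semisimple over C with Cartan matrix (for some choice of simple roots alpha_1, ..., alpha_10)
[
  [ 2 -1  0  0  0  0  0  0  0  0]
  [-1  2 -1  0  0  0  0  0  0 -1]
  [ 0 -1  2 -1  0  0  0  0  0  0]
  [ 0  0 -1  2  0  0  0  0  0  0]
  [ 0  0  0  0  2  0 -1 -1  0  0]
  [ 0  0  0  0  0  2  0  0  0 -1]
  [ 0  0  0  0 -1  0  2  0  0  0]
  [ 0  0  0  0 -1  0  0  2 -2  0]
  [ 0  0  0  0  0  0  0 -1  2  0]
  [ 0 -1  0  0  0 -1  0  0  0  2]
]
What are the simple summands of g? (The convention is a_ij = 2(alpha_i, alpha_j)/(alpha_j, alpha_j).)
B_4 (so(9)) + E_6

The diagram associated to this matrix has two connected components: the simple roots {alpha_5, alpha_7, alpha_8, alpha_9} form a chain of 4 nodes with a double edge at one end; the terminal node there is the unique short simple root (B_4), and {alpha_1, alpha_2, alpha_3, alpha_4, alpha_6, alpha_10} form a chain of 5 nodes with one extra node attached to the third node from one end (E_6). A semisimple Lie algebra decomposes uniquely as the direct sum of simple ideals, one per connected component of its Dynkin diagram, so g ≅ B_4 ⊕ E_6 (dimension 36 + 78 = 114).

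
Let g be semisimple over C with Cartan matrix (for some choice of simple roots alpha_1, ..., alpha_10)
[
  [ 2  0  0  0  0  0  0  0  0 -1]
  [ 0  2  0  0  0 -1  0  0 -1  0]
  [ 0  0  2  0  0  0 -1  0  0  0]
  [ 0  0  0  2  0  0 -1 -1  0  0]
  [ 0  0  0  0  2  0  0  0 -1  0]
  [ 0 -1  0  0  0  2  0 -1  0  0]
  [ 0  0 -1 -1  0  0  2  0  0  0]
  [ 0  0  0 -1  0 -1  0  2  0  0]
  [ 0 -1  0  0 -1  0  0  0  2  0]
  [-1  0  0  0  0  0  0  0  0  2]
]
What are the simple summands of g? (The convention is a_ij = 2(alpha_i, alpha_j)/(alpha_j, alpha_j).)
The diagram associated to this matrix has two connected components: the simple roots {alpha_1, alpha_10} form a chain of 2 nodes with single edges (A_2), and {alpha_2, alpha_3, alpha_4, alpha_5, alpha_6, alpha_7, alpha_8, alpha_9} form a chain of 8 nodes with single edges (A_8). A semisimple Lie algebra decomposes uniquely as the direct sum of simple ideals, one per connected component of its Dynkin diagram, so g ≅ A_2 ⊕ A_8 (dimension 8 + 80 = 88).

A2 + A8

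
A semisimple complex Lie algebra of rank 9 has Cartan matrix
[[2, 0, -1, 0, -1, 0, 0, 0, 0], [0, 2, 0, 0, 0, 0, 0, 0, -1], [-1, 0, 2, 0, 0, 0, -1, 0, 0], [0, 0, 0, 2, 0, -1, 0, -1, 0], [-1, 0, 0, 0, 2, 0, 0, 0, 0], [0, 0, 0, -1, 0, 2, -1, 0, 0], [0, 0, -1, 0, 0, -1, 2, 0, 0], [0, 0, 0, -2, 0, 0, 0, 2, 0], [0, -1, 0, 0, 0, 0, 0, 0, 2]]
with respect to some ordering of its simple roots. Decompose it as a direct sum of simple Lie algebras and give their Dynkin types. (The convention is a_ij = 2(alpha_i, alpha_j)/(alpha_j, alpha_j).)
The diagram associated to this matrix has two connected components: the simple roots {alpha_2, alpha_9} form a chain of 2 nodes with single edges (A_2), and {alpha_1, alpha_3, alpha_4, alpha_5, alpha_6, alpha_7, alpha_8} form a chain of 7 nodes with a double edge at one end; the terminal node there is the unique long simple root (C_7). A semisimple Lie algebra decomposes uniquely as the direct sum of simple ideals, one per connected component of its Dynkin diagram, so g ≅ A_2 ⊕ C_7 (dimension 8 + 105 = 113).

type A_2 ⊕ type C_7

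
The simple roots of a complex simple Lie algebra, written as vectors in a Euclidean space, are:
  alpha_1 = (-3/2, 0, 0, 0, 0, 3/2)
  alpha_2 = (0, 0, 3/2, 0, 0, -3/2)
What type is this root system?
Compute the Cartan integers a_ij = 2(alpha_i, alpha_j)/(alpha_j, alpha_j); the resulting 2x2 Cartan matrix is
[[2, -1], [-1, 2]].
All simple roots have the same length, so the diagram is simply laced. The associated Dynkin diagram is a chain of 2 nodes with single edges (A_2), so the type is A_2 (the algebra sl(3)).

A_2 (sl(3))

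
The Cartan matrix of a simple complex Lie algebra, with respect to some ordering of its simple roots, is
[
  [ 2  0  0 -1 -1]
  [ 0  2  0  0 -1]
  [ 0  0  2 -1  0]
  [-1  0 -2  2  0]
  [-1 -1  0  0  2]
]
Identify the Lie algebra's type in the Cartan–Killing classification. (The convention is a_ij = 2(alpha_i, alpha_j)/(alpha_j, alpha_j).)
The matrix has rank 5 with 2's on the diagonal. Reading the off-diagonal entries as Dynkin edges (a single edge where a_ij = a_ji = -1; a double or triple edge where a_ij * a_ji = 2 or 3), the diagram is a chain of 5 nodes with a double edge at one end; the terminal node there is the unique short simple root (B_5). One simple-root ordering that puts it in standard form is (alpha_2, alpha_5, alpha_1, alpha_4, alpha_3). So the algebra is type B_5, i.e. so(11).

type B_5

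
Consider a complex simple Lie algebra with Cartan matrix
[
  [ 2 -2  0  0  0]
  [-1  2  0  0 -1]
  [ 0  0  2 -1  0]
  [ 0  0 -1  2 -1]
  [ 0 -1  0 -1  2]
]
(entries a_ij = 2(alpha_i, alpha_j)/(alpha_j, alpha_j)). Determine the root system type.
The matrix has rank 5 with 2's on the diagonal. Reading the off-diagonal entries as Dynkin edges (a single edge where a_ij = a_ji = -1; a double or triple edge where a_ij * a_ji = 2 or 3), the diagram is a chain of 5 nodes with a double edge at one end; the terminal node there is the unique long simple root (C_5). One simple-root ordering that puts it in standard form is (alpha_3, alpha_4, alpha_5, alpha_2, alpha_1). So the algebra is type C_5, i.e. sp(10).

type C_5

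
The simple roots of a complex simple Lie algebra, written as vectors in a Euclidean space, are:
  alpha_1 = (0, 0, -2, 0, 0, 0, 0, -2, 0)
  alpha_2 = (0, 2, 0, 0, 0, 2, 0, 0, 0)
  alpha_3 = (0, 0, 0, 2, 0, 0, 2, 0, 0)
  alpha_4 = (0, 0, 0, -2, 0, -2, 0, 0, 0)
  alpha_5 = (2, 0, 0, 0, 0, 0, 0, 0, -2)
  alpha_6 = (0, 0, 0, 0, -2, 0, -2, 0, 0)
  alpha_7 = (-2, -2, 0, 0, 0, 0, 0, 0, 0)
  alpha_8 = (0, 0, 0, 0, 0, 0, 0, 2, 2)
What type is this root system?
Compute the Cartan integers a_ij = 2(alpha_i, alpha_j)/(alpha_j, alpha_j); the resulting 8x8 Cartan matrix is
[[2, 0, 0, 0, 0, 0, 0, -1], [0, 2, 0, -1, 0, 0, -1, 0], [0, 0, 2, -1, 0, -1, 0, 0], [0, -1, -1, 2, 0, 0, 0, 0], [0, 0, 0, 0, 2, 0, -1, -1], [0, 0, -1, 0, 0, 2, 0, 0], [0, -1, 0, 0, -1, 0, 2, 0], [-1, 0, 0, 0, -1, 0, 0, 2]].
All simple roots have the same length, so the diagram is simply laced. The associated Dynkin diagram is a chain of 8 nodes with single edges (A_8), so the type is A_8 (the algebra sl(9)).

A8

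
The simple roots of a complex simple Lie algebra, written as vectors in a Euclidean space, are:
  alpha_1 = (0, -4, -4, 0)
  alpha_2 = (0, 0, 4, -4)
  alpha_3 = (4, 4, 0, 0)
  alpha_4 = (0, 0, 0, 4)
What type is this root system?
B4

Compute the Cartan integers a_ij = 2(alpha_i, alpha_j)/(alpha_j, alpha_j); the resulting 4x4 Cartan matrix is
[[2, -1, -1, 0], [-1, 2, 0, -2], [-1, 0, 2, 0], [0, -1, 0, 2]].
The roots have two lengths (squared-length ratio 2:1); the short ones are alpha_{4}. The associated Dynkin diagram is a chain of 4 nodes with a double edge at one end; the terminal node there is the unique short simple root (B_4), so the type is B_4 (the algebra so(9)).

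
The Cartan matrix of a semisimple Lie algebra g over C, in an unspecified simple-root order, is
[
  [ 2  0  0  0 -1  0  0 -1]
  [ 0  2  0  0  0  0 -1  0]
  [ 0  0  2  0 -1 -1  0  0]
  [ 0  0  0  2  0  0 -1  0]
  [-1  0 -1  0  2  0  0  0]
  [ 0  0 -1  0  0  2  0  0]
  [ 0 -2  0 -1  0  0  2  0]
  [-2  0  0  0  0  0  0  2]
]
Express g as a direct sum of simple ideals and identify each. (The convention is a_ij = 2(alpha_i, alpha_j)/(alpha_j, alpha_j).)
The diagram associated to this matrix has two connected components: the simple roots {alpha_2, alpha_4, alpha_7} form a chain of 3 nodes with a double edge at one end; the terminal node there is the unique short simple root (B_3), and {alpha_1, alpha_3, alpha_5, alpha_6, alpha_8} form a chain of 5 nodes with a double edge at one end; the terminal node there is the unique long simple root (C_5). A semisimple Lie algebra decomposes uniquely as the direct sum of simple ideals, one per connected component of its Dynkin diagram, so g ≅ B_3 ⊕ C_5 (dimension 21 + 55 = 76).

B_3 + C_5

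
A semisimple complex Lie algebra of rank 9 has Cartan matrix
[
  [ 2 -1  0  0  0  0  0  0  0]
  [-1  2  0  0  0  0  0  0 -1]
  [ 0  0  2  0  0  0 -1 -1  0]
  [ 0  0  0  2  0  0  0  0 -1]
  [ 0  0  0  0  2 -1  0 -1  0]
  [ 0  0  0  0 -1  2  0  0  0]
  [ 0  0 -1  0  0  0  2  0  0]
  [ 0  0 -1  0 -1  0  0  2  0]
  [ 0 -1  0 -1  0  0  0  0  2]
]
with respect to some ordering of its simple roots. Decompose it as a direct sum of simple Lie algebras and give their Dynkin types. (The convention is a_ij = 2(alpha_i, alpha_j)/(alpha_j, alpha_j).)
The diagram associated to this matrix has two connected components: the simple roots {alpha_1, alpha_2, alpha_4, alpha_9} form a chain of 4 nodes with single edges (A_4), and {alpha_3, alpha_5, alpha_6, alpha_7, alpha_8} form a chain of 5 nodes with single edges (A_5). A semisimple Lie algebra decomposes uniquely as the direct sum of simple ideals, one per connected component of its Dynkin diagram, so g ≅ A_4 ⊕ A_5 (dimension 24 + 35 = 59).

A_4 ⊕ A_5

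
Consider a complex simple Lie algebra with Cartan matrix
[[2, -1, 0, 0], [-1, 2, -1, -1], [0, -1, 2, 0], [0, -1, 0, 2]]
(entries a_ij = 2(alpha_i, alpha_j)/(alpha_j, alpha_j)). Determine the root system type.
D4

The matrix has rank 4 with 2's on the diagonal. Reading the off-diagonal entries as Dynkin edges (a single edge where a_ij = a_ji = -1; a double or triple edge where a_ij * a_ji = 2 or 3), the diagram is a chain of 2 nodes with a fork of two nodes at one end (D_4). One simple-root ordering that puts it in standard form is (alpha_4, alpha_2, alpha_3, alpha_1). So the algebra is type D_4, i.e. so(8).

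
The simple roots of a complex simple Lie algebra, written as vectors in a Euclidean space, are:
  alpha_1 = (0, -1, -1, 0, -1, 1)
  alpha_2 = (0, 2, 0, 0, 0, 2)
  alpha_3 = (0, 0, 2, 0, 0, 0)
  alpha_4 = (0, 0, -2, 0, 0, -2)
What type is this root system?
F_4

Compute the Cartan integers a_ij = 2(alpha_i, alpha_j)/(alpha_j, alpha_j); the resulting 4x4 Cartan matrix is
[[2, 0, -1, 0], [0, 2, 0, -1], [-1, 0, 2, -1], [0, -1, -2, 2]].
The roots have two lengths (squared-length ratio 2:1); the short ones are alpha_{1,3}. The associated Dynkin diagram is a chain of 4 nodes with a double edge between the middle two (F_4), so the type is F_4.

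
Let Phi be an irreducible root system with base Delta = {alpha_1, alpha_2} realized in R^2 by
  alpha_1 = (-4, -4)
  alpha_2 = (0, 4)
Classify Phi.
Compute the Cartan integers a_ij = 2(alpha_i, alpha_j)/(alpha_j, alpha_j); the resulting 2x2 Cartan matrix is
[[2, -2], [-1, 2]].
The roots have two lengths (squared-length ratio 2:1); the short ones are alpha_{2}. The associated Dynkin diagram is a chain of 2 nodes with a double edge at one end; the terminal node there is the unique short simple root (B_2), so the type is B_2 (the algebra so(5)).

B2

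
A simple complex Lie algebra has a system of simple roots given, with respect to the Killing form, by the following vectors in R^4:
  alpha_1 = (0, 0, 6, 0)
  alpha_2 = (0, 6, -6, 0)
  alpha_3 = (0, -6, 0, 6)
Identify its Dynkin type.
B_3

Compute the Cartan integers a_ij = 2(alpha_i, alpha_j)/(alpha_j, alpha_j); the resulting 3x3 Cartan matrix is
[[2, -1, 0], [-2, 2, -1], [0, -1, 2]].
The roots have two lengths (squared-length ratio 2:1); the short ones are alpha_{1}. The associated Dynkin diagram is a chain of 3 nodes with a double edge at one end; the terminal node there is the unique short simple root (B_3), so the type is B_3 (the algebra so(7)).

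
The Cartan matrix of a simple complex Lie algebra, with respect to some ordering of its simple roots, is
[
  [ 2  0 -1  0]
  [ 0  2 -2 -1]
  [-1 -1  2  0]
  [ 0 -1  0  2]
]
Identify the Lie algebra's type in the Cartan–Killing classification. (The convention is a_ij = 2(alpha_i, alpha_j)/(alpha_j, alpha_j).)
F_4

The matrix has rank 4 with 2's on the diagonal. Reading the off-diagonal entries as Dynkin edges (a single edge where a_ij = a_ji = -1; a double or triple edge where a_ij * a_ji = 2 or 3), the diagram is a chain of 4 nodes with a double edge between the middle two (F_4). One simple-root ordering that puts it in standard form is (alpha_4, alpha_2, alpha_3, alpha_1). So the algebra is type F_4.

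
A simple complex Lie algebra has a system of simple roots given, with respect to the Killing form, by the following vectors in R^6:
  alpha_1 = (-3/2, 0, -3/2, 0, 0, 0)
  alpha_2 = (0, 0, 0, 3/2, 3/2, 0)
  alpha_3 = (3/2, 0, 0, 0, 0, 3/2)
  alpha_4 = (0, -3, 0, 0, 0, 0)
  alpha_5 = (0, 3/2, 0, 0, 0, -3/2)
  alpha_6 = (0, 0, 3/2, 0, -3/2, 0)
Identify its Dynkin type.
C6

Compute the Cartan integers a_ij = 2(alpha_i, alpha_j)/(alpha_j, alpha_j); the resulting 6x6 Cartan matrix is
[[2, 0, -1, 0, 0, -1], [0, 2, 0, 0, 0, -1], [-1, 0, 2, 0, -1, 0], [0, 0, 0, 2, -2, 0], [0, 0, -1, -1, 2, 0], [-1, -1, 0, 0, 0, 2]].
The roots have two lengths (squared-length ratio 2:1); the short ones are alpha_{1,2,3,5,6}. The associated Dynkin diagram is a chain of 6 nodes with a double edge at one end; the terminal node there is the unique long simple root (C_6), so the type is C_6 (the algebra sp(12)).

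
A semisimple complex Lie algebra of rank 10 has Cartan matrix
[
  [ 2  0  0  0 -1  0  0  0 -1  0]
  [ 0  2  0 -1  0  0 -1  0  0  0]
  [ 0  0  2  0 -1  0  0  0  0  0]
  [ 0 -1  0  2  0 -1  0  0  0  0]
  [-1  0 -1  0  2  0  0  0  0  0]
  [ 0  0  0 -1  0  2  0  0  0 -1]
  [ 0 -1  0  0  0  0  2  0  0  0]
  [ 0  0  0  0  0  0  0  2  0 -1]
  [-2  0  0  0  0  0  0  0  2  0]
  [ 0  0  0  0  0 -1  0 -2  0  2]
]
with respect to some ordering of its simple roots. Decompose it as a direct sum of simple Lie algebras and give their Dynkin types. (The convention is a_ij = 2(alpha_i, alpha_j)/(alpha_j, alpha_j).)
B_6 (so(13)) ⊕ C_4 (sp(8))

The diagram associated to this matrix has two connected components: the simple roots {alpha_2, alpha_4, alpha_6, alpha_7, alpha_8, alpha_10} form a chain of 6 nodes with a double edge at one end; the terminal node there is the unique short simple root (B_6), and {alpha_1, alpha_3, alpha_5, alpha_9} form a chain of 4 nodes with a double edge at one end; the terminal node there is the unique long simple root (C_4). A semisimple Lie algebra decomposes uniquely as the direct sum of simple ideals, one per connected component of its Dynkin diagram, so g ≅ B_6 ⊕ C_4 (dimension 78 + 36 = 114).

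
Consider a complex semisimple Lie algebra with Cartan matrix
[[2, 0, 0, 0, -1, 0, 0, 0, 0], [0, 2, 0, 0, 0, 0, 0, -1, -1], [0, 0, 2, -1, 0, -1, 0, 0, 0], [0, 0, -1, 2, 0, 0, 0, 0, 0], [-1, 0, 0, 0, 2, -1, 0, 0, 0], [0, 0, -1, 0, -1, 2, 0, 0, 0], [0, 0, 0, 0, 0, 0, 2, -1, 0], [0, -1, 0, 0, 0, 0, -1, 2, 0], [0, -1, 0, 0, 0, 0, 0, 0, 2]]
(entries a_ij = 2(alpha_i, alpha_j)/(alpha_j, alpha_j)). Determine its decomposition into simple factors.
A4 ⊕ A5

The diagram associated to this matrix has two connected components: the simple roots {alpha_2, alpha_7, alpha_8, alpha_9} form a chain of 4 nodes with single edges (A_4), and {alpha_1, alpha_3, alpha_4, alpha_5, alpha_6} form a chain of 5 nodes with single edges (A_5). A semisimple Lie algebra decomposes uniquely as the direct sum of simple ideals, one per connected component of its Dynkin diagram, so g ≅ A_4 ⊕ A_5 (dimension 24 + 35 = 59).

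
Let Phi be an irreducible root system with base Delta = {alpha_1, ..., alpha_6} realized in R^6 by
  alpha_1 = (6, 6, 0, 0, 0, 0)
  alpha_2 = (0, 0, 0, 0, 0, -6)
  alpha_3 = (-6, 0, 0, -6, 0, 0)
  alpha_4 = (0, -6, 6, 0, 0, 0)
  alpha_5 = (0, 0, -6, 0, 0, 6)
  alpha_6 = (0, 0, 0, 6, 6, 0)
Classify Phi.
Compute the Cartan integers a_ij = 2(alpha_i, alpha_j)/(alpha_j, alpha_j); the resulting 6x6 Cartan matrix is
[[2, 0, -1, -1, 0, 0], [0, 2, 0, 0, -1, 0], [-1, 0, 2, 0, 0, -1], [-1, 0, 0, 2, -1, 0], [0, -2, 0, -1, 2, 0], [0, 0, -1, 0, 0, 2]].
The roots have two lengths (squared-length ratio 2:1); the short ones are alpha_{2}. The associated Dynkin diagram is a chain of 6 nodes with a double edge at one end; the terminal node there is the unique short simple root (B_6), so the type is B_6 (the algebra so(13)).

B_6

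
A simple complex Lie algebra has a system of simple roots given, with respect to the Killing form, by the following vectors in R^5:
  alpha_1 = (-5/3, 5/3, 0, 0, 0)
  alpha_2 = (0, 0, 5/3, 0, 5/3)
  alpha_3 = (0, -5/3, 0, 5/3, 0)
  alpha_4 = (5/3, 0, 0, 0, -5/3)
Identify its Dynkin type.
A_4

Compute the Cartan integers a_ij = 2(alpha_i, alpha_j)/(alpha_j, alpha_j); the resulting 4x4 Cartan matrix is
[[2, 0, -1, -1], [0, 2, 0, -1], [-1, 0, 2, 0], [-1, -1, 0, 2]].
All simple roots have the same length, so the diagram is simply laced. The associated Dynkin diagram is a chain of 4 nodes with single edges (A_4), so the type is A_4 (the algebra sl(5)).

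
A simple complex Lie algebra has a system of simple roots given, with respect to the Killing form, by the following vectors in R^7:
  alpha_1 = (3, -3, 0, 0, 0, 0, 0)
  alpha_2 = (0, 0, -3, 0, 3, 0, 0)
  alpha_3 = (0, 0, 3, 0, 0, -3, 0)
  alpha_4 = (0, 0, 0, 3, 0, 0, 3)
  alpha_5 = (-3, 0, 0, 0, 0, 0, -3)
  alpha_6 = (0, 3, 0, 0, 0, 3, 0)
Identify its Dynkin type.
A_6 (sl(7))

Compute the Cartan integers a_ij = 2(alpha_i, alpha_j)/(alpha_j, alpha_j); the resulting 6x6 Cartan matrix is
[[2, 0, 0, 0, -1, -1], [0, 2, -1, 0, 0, 0], [0, -1, 2, 0, 0, -1], [0, 0, 0, 2, -1, 0], [-1, 0, 0, -1, 2, 0], [-1, 0, -1, 0, 0, 2]].
All simple roots have the same length, so the diagram is simply laced. The associated Dynkin diagram is a chain of 6 nodes with single edges (A_6), so the type is A_6 (the algebra sl(7)).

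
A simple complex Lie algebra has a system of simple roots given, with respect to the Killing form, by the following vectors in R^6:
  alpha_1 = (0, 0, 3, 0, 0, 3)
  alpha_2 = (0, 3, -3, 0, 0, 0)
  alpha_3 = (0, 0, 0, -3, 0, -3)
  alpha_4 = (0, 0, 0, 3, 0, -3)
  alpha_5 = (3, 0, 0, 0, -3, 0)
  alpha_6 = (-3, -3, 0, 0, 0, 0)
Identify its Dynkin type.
Compute the Cartan integers a_ij = 2(alpha_i, alpha_j)/(alpha_j, alpha_j); the resulting 6x6 Cartan matrix is
[[2, -1, -1, -1, 0, 0], [-1, 2, 0, 0, 0, -1], [-1, 0, 2, 0, 0, 0], [-1, 0, 0, 2, 0, 0], [0, 0, 0, 0, 2, -1], [0, -1, 0, 0, -1, 2]].
All simple roots have the same length, so the diagram is simply laced. The associated Dynkin diagram is a chain of 4 nodes with a fork of two nodes at one end (D_6), so the type is D_6 (the algebra so(12)).

D_6 (so(12))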